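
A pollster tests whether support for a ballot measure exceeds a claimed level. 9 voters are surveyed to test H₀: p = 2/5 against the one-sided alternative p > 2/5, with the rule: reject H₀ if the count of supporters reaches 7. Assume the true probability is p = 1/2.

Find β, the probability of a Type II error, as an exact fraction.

233/256

A Type II error is failing to reject when Ha holds: with p = 1/2, β = P(Y ≤ 6).
Adding the binomial probabilities P(Y=0)+…+P(Y=6) at p = 1/2 gives 233/256.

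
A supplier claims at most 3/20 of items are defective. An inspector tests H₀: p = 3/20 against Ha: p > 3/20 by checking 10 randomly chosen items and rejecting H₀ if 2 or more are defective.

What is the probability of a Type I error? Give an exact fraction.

4666369804641/10240000000000

α = P(reject H₀ | H₀ true) = P(X ≥ 2 | p = 3/20), X ~ Binomial(10, 3/20).
Via the complement, α = 1 − Σ_{j=0}^{1} C(10,j)(3/20)^j(17/20)^{10-j} = 4666369804641/10240000000000.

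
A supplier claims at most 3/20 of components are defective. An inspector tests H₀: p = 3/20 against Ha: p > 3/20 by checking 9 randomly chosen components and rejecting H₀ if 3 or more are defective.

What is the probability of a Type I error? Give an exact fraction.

4507308909/32000000000

Under H₀, S ~ Binomial(9, 3/20); the Type I error rate is P(S ≥ 3).
α = 1 − P(S ≤ 2) = 1 − 27492691091/32000000000 = 4507308909/32000000000.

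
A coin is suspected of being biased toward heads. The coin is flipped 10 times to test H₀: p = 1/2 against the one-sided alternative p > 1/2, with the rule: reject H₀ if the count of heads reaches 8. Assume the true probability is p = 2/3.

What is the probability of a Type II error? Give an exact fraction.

13795/19683

β = P(fail to reject H₀ | Ha true) = P(K ≤ 7 | p = 2/3), K ~ Binomial(10, 2/3).
Adding the binomial probabilities P(K=0)+…+P(K=7) at p = 2/3 gives 13795/19683.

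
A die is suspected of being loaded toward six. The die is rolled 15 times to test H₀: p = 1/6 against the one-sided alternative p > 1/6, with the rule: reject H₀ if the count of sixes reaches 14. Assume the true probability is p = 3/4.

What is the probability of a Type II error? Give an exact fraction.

A Type II error is failing to reject when Ha holds: with p = 3/4, β = P(K ≤ 13).
Equivalently, β = 1 − P(K ≥ 14) = 493824191/536870912.

493824191/536870912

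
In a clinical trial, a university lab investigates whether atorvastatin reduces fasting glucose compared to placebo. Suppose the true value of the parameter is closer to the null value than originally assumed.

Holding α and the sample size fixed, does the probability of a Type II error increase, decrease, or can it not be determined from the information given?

It increases.

A smaller departure from H₀ means the test statistic under Ha is distributed closer to where it would be under H₀; rejection becomes less likely.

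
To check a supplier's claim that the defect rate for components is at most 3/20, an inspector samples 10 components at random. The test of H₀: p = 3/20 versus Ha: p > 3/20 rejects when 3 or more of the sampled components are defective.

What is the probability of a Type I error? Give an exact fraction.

460297010259/2560000000000

The significance level is the probability, assuming p = 3/20, of seeing 3 or more defectives in 10 draws.
Via the complement, α = 1 − Σ_{j=0}^{2} C(10,j)(3/20)^j(17/20)^{10-j} = 460297010259/2560000000000.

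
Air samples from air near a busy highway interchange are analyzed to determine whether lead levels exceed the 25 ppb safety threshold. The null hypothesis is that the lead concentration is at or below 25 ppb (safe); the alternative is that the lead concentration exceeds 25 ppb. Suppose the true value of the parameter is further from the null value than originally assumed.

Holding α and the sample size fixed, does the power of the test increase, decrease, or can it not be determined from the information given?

A larger true effect moves the Ha sampling distribution further from the H₀ critical value, making rejection more likely when Ha is true.
Since power = 1 − β and β decreases, power increases.

It increases.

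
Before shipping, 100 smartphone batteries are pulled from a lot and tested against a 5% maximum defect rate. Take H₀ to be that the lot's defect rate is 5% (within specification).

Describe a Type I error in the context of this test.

A Type I error is rejecting H₀ when H₀ is true.
Here that means rejecting the lot and scrapping or reworking it when actually the lot's defect rate is 5% (within specification).

A Type I error would mean concluding that the lot's defect rate exceeds 5% when in fact the lot's defect rate is 5% (within specification).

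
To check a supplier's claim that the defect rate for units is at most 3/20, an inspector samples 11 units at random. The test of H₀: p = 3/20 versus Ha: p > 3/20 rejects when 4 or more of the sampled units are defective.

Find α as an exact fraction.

The significance level is the probability, assuming p = 3/20, of seeing 4 or more defectives in 11 draws.
α = 1 − P(S ≤ 3) = 1 − 4764442332203/5120000000000 = 355557667797/5120000000000.

355557667797/5120000000000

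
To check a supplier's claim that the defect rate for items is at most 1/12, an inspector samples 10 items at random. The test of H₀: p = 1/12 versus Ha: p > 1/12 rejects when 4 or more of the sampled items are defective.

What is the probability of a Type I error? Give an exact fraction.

Under H₀, X ~ Binomial(10, 1/12); the Type I error rate is P(X ≥ 4).
α = 1 − P(X ≤ 3) = 1 − 5125125973/5159780352 = 34654379/5159780352.

34654379/5159780352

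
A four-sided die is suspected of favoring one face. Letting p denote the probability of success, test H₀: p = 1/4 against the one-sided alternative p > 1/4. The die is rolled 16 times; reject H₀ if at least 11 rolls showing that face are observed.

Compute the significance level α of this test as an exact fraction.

α = P(reject H₀ | H₀ true) = P(K ≥ 11 | p = 1/4), with K ~ Binomial(16, 1/4).
P(K ≥ 11) = Σ_{j=11}^{16} C(16,j)·(1/4)^j·(3/4)^{16-j} = 1225093/4294967296.

1225093/4294967296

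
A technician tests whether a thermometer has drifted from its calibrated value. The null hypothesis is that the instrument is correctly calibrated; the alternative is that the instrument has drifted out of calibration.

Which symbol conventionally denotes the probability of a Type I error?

P(Type I error) = P(reject H₀ | H₀ true) = α, the significance level.

α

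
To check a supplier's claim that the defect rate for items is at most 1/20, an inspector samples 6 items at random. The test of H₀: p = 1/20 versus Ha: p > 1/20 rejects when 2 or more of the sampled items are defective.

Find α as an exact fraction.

Under H₀, Y ~ Binomial(6, 1/20); the Type I error rate is P(Y ≥ 2).
Via the complement, α = 1 − Σ_{j=0}^{1} C(6,j)(1/20)^j(19/20)^{6-j} = 83901/2560000.

83901/2560000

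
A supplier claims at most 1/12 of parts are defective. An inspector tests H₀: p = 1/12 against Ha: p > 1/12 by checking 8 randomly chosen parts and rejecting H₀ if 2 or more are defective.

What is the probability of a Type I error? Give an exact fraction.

Under H₀, Y ~ Binomial(8, 1/12); the Type I error rate is P(Y ≥ 2).
Computing the lower-tail complement: 1 − 370256249/429981696 = 59725447/429981696.

59725447/429981696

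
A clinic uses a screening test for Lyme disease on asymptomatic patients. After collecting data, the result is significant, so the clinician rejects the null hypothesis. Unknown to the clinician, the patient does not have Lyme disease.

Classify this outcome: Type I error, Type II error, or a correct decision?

Type I error

The conventional null hypothesis here is that the patient does not have Lyme disease.
H₀ was rejected, but H₀ is actually true.
Rejecting a true null hypothesis is a Type I error (false positive).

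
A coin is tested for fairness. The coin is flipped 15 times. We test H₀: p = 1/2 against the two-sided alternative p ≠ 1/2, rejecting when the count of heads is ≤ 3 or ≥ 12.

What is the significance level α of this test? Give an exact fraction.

9/256

Under H₀, K ~ Binomial(15, 1/2); α is the probability of landing in either tail, P(K ≤ 3) + P(K ≥ 12).
Each tail has probability (1 + 15 + 105 + 455)/32768; doubling gives α = 1152/32768 = 9/256.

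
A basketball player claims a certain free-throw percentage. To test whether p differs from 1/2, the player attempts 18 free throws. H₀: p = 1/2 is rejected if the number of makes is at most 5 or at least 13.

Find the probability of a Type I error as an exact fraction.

α = P(S ≤ 5 or S ≥ 13 | p = 1/2), S ~ Binomial(18, 1/2).
The two tails are symmetric, so α = 2·(1 + 18 + 153 + 816 + 3060 + 8568)/2^18 = 25232/262144 = 1577/16384.

1577/16384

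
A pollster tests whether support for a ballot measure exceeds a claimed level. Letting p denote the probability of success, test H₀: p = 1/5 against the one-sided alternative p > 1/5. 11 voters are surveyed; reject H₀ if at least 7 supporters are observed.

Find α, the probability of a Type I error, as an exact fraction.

α = P(reject H₀ | H₀ true) = P(X ≥ 7 | p = 1/5), with X ~ Binomial(11, 1/5).
Adding the binomial terms for j = 7 through 11 with p = 1/5 yields 19193/9765625.

19193/9765625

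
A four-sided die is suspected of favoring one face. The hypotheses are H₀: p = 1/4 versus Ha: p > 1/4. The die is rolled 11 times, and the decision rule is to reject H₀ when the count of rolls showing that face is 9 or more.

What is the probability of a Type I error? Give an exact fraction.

The Type I error probability is α = P(S ≥ 9) computed under H₀, where S ~ Binomial(11, 1/4).
Summing C(11,j)(1/4)^j(3/4)^{11−j} for j = 9,…,11 gives 529/4194304.

529/4194304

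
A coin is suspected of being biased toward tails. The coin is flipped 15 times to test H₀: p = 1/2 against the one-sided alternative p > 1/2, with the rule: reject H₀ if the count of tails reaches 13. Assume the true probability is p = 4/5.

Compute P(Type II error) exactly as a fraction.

Under the alternative p = 4/5, Y ~ Binomial(15, 4/5); β is the probability the test does not reject, P(Y < 13).
Equivalently, β = 1 − P(Y ≥ 13) = 18370873741/30517578125.

18370873741/30517578125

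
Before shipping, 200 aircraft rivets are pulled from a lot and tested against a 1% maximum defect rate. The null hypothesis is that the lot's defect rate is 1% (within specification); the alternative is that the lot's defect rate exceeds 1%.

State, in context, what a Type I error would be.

A Type I error is rejecting H₀ when H₀ is true.
Here that means rejecting the lot and scrapping or reworking it when actually the lot's defect rate is 1% (within specification).

A Type I error would mean concluding that the lot's defect rate exceeds 1% when in fact the lot's defect rate is 1% (within specification).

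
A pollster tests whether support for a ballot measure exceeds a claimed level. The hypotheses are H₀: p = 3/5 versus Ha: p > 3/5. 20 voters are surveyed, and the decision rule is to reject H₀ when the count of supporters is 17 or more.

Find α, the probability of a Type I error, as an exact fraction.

1522175101281/95367431640625

α = P(reject H₀ | H₀ true) = P(Y ≥ 17 | p = 3/5), with Y ~ Binomial(20, 3/5).
Summing C(20,j)(3/5)^j(2/5)^{20−j} for j = 17,…,20 gives 1522175101281/95367431640625.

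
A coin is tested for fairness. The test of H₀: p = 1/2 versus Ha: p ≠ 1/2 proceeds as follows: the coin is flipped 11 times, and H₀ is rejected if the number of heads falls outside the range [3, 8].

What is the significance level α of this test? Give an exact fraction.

The significance level is the null-hypothesis probability of the rejection region {≤2} ∪ {≥9}.
The two tails are symmetric, so α = 2·(1 + 11 + 55)/2^11 = 134/2048 = 67/1024.

67/1024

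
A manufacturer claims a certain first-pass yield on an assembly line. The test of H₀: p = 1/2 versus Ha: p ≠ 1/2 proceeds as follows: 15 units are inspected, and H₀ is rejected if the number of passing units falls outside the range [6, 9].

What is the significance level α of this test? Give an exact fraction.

α = P(X ≤ 5 or X ≥ 10 | p = 1/2), X ~ Binomial(15, 1/2).
The two tails are symmetric, so α = 2·(1 + 15 + 105 + 455 + 1365 + 3003)/2^15 = 9888/32768 = 309/1024.

309/1024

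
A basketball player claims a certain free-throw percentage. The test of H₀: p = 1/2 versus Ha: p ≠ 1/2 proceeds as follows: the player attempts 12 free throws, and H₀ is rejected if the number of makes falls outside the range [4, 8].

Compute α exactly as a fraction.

299/2048

α = P(K ≤ 3 or K ≥ 9 | p = 1/2), K ~ Binomial(12, 1/2).
Each tail has probability (1 + 12 + 66 + 220)/4096; doubling gives α = 598/4096 = 299/2048.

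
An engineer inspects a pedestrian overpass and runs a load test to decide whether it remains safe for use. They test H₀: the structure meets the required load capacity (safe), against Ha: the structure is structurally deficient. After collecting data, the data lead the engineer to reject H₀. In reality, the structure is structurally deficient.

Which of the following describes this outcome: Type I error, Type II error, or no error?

No error (correct decision).

The test rejected a false H₀ — the decision matches the true state.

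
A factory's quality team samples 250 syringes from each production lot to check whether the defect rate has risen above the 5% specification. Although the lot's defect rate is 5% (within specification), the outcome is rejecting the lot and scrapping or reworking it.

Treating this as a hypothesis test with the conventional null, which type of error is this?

Type I error

The null hypothesis here is that the lot's defect rate is 5% (within specification).
'Rejecting the lot and scrapping or reworking it' corresponds to rejecting H₀.
H₀ was rejected but H₀ is true — a Type I error (false positive).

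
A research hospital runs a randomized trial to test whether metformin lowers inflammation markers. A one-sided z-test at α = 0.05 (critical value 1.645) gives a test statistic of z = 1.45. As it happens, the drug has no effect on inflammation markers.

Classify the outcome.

No error (correct decision).

The conventional null hypothesis is that the drug has no effect on inflammation markers.
Since z = 1.45 ≤ z* = 1.645, H₀ is not rejected.
H₀ is true (actually the drug has no effect on inflammation markers).
The decision matches the true state — no error.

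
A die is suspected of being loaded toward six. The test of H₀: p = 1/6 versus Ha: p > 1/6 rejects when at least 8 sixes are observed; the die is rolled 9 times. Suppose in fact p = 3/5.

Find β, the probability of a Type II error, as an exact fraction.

1815344/1953125

A Type II error is failing to reject when Ha holds: with p = 3/5, β = P(X ≤ 7).
Summing C(9,j)·(3/5)^j·(2/5)^{9-j} for j = 0..7 gives 1815344/1953125.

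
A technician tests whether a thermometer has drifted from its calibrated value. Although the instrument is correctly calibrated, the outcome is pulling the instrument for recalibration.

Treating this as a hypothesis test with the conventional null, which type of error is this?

Type I error

The null hypothesis here is that the instrument is correctly calibrated.
'Pulling the instrument for recalibration' corresponds to rejecting H₀.
H₀ was rejected but H₀ is true — a Type I error (false positive).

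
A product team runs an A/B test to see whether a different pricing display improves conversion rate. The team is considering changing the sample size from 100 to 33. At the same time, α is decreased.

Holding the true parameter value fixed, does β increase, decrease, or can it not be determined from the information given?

It increases.

A smaller sample increases the standard error, so the sampling distributions under H₀ and Ha overlap more. Lowering α raises the bar for rejection; under Ha, the test now fails to reject on outcomes it previously would have rejected. Both changes push β in the same direction.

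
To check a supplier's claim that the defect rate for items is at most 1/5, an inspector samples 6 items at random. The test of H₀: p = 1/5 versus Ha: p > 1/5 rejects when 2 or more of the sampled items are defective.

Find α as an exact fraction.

1077/3125

α = P(reject H₀ | H₀ true) = P(X ≥ 2 | p = 1/5), X ~ Binomial(6, 1/5).
Via the complement, α = 1 − Σ_{j=0}^{1} C(6,j)(1/5)^j(4/5)^{6-j} = 1077/3125.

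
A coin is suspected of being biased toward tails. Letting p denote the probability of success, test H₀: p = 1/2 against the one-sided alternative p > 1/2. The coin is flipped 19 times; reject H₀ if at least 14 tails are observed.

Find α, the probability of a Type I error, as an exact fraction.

The Type I error probability is α = P(X ≥ 14) computed under H₀, where X ~ Binomial(19, 1/2).
That's C(19,14) + C(19,15) + C(19,16) + C(19,17) + C(19,18) + C(19,19) over 2^19, i.e. (11628 + 3876 + 969 + 171 + 19 + 1)/524288 = 16664/524288 = 2083/65536.

2083/65536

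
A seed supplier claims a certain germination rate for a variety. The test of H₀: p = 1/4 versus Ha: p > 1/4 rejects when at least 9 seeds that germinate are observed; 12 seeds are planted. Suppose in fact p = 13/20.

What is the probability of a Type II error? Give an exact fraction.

535222111290433/819200000000000

A Type II error is failing to reject when Ha holds: with p = 13/20, β = P(Y ≤ 8).
Summing C(12,j)·(13/20)^j·(7/20)^{12-j} for j = 0..8 gives 535222111290433/819200000000000.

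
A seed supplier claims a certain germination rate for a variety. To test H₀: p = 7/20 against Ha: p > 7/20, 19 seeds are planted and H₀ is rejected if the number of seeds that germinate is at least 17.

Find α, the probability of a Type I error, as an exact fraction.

Under H₀, X ~ Binomial(19, 7/20), and α = P(X ≥ 17).
Adding the binomial terms for j = 17 through 19 with p = 7/20 yields 7136406277585549139/5242880000000000000000000.

7136406277585549139/5242880000000000000000000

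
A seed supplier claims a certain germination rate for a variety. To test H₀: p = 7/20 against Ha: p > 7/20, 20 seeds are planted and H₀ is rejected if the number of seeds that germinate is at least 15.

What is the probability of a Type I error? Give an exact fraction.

8141536504788768391093/26214400000000000000000000

α = P(reject H₀ | H₀ true) = P(S ≥ 15 | p = 7/20), with S ~ Binomial(20, 7/20).
Summing C(20,j)(7/20)^j(13/20)^{20−j} for j = 15,…,20 gives 8141536504788768391093/26214400000000000000000000.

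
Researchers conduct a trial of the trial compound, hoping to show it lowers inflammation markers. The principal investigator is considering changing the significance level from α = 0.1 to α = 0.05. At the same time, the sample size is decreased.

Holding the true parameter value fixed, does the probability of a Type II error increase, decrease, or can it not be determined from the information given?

Lowering α raises the bar for rejection; under Ha, the test now fails to reject on outcomes it previously would have rejected. Reducing n widens both sampling distributions, so the test has less ability to distinguish Ha from H₀. Both changes push β in the same direction.

It increases.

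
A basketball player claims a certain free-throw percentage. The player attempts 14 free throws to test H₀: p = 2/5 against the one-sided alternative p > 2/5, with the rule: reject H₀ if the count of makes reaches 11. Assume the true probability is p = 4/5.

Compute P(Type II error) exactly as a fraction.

A Type II error is failing to reject when Ha holds: with p = 4/5, β = P(Y ≤ 10).
Equivalently, β = 1 − P(Y ≥ 11) = 1842102761/6103515625.

1842102761/6103515625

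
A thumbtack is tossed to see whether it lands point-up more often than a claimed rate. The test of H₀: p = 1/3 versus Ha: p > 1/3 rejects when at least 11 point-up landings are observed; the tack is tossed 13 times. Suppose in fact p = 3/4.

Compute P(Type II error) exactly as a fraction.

22394171/33554432

Under the alternative p = 3/4, K ~ Binomial(13, 3/4); β is the probability the test does not reject, P(K < 11).
Equivalently, β = 1 − P(K ≥ 11) = 22394171/33554432.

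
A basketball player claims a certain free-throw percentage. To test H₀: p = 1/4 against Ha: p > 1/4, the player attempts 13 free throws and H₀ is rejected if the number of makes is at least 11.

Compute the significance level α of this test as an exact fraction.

371/33554432

The Type I error probability is α = P(X ≥ 11) computed under H₀, where X ~ Binomial(13, 1/4).
Adding the binomial terms for j = 11 through 13 with p = 1/4 yields 371/33554432.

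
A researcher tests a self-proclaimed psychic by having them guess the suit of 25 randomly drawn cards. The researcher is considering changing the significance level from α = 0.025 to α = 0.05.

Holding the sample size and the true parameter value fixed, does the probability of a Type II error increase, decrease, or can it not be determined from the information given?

Relaxing α lowers the evidence threshold; under Ha, outcomes that previously fell short now trigger rejection.

It decreases.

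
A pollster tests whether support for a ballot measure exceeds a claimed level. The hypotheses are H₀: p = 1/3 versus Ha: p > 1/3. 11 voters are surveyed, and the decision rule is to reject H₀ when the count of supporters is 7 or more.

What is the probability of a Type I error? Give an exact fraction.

2281/59049

Under H₀, X ~ Binomial(11, 1/3), and α = P(X ≥ 7).
P(X ≥ 7) = Σ_{j=7}^{11} C(11,j)·(1/3)^j·(2/3)^{11-j} = 2281/59049.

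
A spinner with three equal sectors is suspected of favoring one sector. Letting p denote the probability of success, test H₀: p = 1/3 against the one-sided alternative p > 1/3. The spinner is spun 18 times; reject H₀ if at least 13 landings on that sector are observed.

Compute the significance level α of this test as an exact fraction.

α = P(reject H₀ | H₀ true) = P(K ≥ 13 | p = 1/3), with K ~ Binomial(18, 1/3).
Summing C(18,j)(1/3)^j(2/3)^{18−j} for j = 13,…,18 gives 330313/387420489.

330313/387420489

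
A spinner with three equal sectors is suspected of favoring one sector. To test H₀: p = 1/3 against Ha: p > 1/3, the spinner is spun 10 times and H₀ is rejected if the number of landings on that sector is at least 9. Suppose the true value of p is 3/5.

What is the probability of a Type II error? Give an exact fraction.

β = P(fail to reject H₀ | Ha true) = P(S ≤ 8 | p = 3/5), S ~ Binomial(10, 3/5).
Adding the binomial probabilities P(S=0)+…+P(S=8) at p = 3/5 gives 9312916/9765625.

9312916/9765625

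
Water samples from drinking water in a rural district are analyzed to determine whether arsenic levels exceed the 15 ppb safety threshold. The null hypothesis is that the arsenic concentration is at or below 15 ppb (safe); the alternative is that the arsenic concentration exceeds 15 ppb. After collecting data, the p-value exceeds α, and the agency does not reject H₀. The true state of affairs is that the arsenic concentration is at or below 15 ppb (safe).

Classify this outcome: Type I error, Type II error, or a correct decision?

The test retained a true H₀ — the decision matches the true state.

No error (correct decision).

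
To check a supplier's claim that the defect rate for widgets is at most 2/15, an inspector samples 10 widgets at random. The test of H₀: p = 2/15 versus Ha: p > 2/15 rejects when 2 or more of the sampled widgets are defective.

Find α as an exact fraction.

75567303772/192216796875

The significance level is the probability, assuming p = 2/15, of seeing 2 or more defectives in 10 draws.
Computing the lower-tail complement: 1 − 116649493103/192216796875 = 75567303772/192216796875.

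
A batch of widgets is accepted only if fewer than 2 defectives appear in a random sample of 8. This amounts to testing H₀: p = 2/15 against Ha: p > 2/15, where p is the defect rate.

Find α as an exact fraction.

743183632/2562890625

α = P(reject H₀ | H₀ true) = P(K ≥ 2 | p = 2/15), K ~ Binomial(8, 2/15).
Via the complement, α = 1 − Σ_{j=0}^{1} C(8,j)(2/15)^j(13/15)^{8-j} = 743183632/2562890625.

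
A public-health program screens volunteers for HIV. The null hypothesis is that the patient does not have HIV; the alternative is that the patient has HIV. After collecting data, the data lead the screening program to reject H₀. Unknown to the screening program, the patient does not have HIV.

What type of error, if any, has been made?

Type I error

H₀ was rejected, but H₀ is actually true.
Rejecting a true null hypothesis is a Type I error (false positive).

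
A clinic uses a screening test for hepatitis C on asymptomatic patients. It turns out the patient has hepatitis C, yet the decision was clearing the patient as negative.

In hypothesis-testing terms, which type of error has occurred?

Type II error

The null hypothesis here is that the patient does not have hepatitis C.
'Clearing the patient as negative' corresponds to failing to reject H₀.
H₀ was not rejected but H₀ is false — a Type II error (false negative).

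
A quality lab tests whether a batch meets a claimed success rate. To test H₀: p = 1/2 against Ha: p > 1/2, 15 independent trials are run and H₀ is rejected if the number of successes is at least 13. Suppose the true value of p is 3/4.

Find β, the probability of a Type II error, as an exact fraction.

A Type II error is failing to reject when Ha holds: with p = 3/4, β = P(Y ≤ 12).
Summing C(15,j)·(3/4)^j·(1/4)^{15-j} for j = 0..12 gives 820244467/1073741824.

820244467/1073741824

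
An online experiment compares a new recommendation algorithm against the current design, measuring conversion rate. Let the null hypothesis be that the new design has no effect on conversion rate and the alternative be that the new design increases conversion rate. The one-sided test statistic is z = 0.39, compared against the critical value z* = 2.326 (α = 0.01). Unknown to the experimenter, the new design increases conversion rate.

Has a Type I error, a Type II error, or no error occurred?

Since z = 0.39 ≤ z* = 2.326, H₀ is not rejected.
H₀ is false (actually the new design increases conversion rate).
Failing to reject a false H₀ is a Type II error.

Type II error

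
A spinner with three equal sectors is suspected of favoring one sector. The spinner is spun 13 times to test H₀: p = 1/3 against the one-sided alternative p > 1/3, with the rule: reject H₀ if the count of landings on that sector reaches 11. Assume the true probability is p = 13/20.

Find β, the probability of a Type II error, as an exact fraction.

Under the alternative p = 13/20, S ~ Binomial(13, 13/20); β is the probability the test does not reject, P(S < 11).
Summing C(13,j)·(13/20)^j·(7/20)^{13-j} for j = 0..10 gives 36323681060626281/40960000000000000.

36323681060626281/40960000000000000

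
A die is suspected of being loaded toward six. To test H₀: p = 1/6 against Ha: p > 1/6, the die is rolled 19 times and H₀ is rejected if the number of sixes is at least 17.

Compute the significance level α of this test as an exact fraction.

1457/203119913336832

α = P(reject H₀ | H₀ true) = P(S ≥ 17 | p = 1/6), with S ~ Binomial(19, 1/6).
Summing C(19,j)(1/6)^j(5/6)^{19−j} for j = 17,…,19 gives 1457/203119913336832.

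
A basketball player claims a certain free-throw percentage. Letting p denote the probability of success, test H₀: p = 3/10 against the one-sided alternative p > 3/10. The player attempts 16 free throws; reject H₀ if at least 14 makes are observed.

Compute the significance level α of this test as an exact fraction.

α = P(reject H₀ | H₀ true) = P(Y ≥ 14 | p = 3/10), with Y ~ Binomial(16, 3/10).
P(Y ≥ 14) = Σ_{j=14}^{16} C(16,j)·(3/10)^j·(7/10)^{16-j} = 1190959281/400000000000000.

1190959281/400000000000000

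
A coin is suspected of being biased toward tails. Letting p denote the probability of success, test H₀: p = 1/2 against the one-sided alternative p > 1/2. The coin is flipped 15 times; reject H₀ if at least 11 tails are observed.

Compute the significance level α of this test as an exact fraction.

α = P(reject H₀ | H₀ true) = P(X ≥ 11 | p = 1/2), with X ~ Binomial(15, 1/2).
P(X ≥ 11) = [C(15,11) + C(15,12) + C(15,13) + C(15,14) + C(15,15)] / 2^15 = (1365 + 455 + 105 + 15 + 1) / 32768 = 1941/32768.

1941/32768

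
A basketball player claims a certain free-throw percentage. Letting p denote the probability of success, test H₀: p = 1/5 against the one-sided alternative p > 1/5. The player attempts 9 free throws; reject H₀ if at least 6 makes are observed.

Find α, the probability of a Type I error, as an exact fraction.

Under H₀, X ~ Binomial(9, 1/5), and α = P(X ≥ 6).
Summing C(9,j)(1/5)^j(4/5)^{9−j} for j = 6,…,9 gives 5989/1953125.

5989/1953125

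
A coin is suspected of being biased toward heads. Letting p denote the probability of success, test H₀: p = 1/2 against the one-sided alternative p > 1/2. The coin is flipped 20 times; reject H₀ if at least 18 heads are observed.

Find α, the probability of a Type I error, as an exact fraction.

211/1048576

α = P(reject H₀ | H₀ true) = P(K ≥ 18 | p = 1/2), with K ~ Binomial(20, 1/2).
That's C(20,18) + C(20,19) + C(20,20) over 2^20, i.e. (190 + 20 + 1)/1048576 = 211/1048576.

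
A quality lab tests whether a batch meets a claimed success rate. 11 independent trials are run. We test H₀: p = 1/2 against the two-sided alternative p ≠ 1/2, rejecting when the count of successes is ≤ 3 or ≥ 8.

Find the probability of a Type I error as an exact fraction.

29/128

Under H₀, K ~ Binomial(11, 1/2); α is the probability of landing in either tail, P(K ≤ 3) + P(K ≥ 8).
By symmetry, α = 2·P(K ≤ 3) = 2·(1 + 11 + 55 + 165)/2048 = 464/2048 = 29/128.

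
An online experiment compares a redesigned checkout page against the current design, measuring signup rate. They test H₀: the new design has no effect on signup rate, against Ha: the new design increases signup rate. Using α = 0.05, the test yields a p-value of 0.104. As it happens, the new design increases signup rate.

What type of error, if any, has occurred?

Since p = 0.104 ≥ α = 0.05, H₀ is not rejected.
H₀ is false (actually the new design increases signup rate).
Failing to reject a false H₀ is a Type II error.

Type II error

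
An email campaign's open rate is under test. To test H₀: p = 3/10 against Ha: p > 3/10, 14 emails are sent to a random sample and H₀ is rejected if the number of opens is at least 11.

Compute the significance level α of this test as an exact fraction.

12323939643/50000000000000

α = P(reject H₀ | H₀ true) = P(S ≥ 11 | p = 3/10), with S ~ Binomial(14, 3/10).
Summing C(14,j)(3/10)^j(7/10)^{14−j} for j = 11,…,14 gives 12323939643/50000000000000.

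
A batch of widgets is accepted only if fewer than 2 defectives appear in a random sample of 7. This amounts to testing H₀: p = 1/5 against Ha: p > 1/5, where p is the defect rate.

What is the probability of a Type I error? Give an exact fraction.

33069/78125

α = P(reject H₀ | H₀ true) = P(K ≥ 2 | p = 1/5), K ~ Binomial(7, 1/5).
Via the complement, α = 1 − Σ_{j=0}^{1} C(7,j)(1/5)^j(4/5)^{7-j} = 33069/78125.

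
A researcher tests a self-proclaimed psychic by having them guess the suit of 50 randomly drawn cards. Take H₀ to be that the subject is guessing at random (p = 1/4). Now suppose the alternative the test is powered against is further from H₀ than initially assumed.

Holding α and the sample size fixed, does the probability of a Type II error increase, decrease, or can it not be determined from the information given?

It decreases.

A bigger departure from H₀ is easier for the test to detect, so it fails to reject less often.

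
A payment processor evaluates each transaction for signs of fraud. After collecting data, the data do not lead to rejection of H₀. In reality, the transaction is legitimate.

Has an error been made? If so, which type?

The conventional null hypothesis here is that the transaction is legitimate.
The test retained a true H₀ — the decision matches the true state.

No error (correct decision).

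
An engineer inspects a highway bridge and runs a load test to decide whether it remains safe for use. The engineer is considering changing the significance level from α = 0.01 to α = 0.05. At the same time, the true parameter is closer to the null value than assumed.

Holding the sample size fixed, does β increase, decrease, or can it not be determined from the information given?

Cannot be determined from the information given.

The first change alone would make β decrease; the second alone would make β increase. Which effect dominates depends on the magnitudes, which are not given.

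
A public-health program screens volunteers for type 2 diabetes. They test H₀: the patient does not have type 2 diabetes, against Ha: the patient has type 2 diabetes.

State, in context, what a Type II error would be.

A Type II error is failing to reject H₀ when H₀ is false.
Here that means clearing the patient as negative when actually the patient has type 2 diabetes.

A Type II error would mean concluding that the patient does not have type 2 diabetes (or at least failing to establish that the patient has type 2 diabetes) when in fact the patient has type 2 diabetes.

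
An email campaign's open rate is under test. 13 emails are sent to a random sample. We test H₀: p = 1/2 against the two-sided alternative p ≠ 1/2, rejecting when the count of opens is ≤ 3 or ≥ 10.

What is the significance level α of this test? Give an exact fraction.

189/2048

The significance level is the null-hypothesis probability of the rejection region {≤3} ∪ {≥10}.
By symmetry, α = 2·P(Y ≤ 3) = 2·(1 + 13 + 78 + 286)/8192 = 756/8192 = 189/2048.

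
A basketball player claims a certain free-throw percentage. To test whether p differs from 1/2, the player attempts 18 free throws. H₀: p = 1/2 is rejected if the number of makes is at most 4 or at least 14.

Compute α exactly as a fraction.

The significance level is the null-hypothesis probability of the rejection region {≤4} ∪ {≥14}.
The two tails are symmetric, so α = 2·(1 + 18 + 153 + 816 + 3060)/2^18 = 8096/262144 = 253/8192.

253/8192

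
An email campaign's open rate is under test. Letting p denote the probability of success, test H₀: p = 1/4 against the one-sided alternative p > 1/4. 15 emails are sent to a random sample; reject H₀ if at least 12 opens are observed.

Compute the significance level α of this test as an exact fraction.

Under H₀, Y ~ Binomial(15, 1/4), and α = P(Y ≥ 12).
Adding the binomial terms for j = 12 through 15 with p = 1/4 yields 3319/268435456.

3319/268435456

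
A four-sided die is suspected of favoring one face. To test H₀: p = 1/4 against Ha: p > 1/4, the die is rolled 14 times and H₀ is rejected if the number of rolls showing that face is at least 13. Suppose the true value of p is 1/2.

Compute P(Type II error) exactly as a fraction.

16369/16384

Under the alternative p = 1/2, S ~ Binomial(14, 1/2); β is the probability the test does not reject, P(S < 13).
Equivalently, β = 1 − P(S ≥ 13) = 16369/16384.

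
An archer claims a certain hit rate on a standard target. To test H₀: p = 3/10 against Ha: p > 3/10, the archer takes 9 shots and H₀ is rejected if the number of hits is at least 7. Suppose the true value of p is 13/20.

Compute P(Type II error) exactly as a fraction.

A Type II error is failing to reject when Ha holds: with p = 13/20, β = P(X ≤ 6).
Adding the binomial probabilities P(X=0)+…+P(X=6) at p = 13/20 gives 5301813769/8000000000.

5301813769/8000000000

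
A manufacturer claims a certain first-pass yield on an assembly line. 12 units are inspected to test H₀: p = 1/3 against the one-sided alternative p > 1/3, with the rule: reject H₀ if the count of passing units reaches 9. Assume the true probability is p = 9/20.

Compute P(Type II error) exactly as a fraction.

790057068555953/819200000000000

A Type II error is failing to reject when Ha holds: with p = 9/20, β = P(Y ≤ 8).
Summing C(12,j)·(9/20)^j·(11/20)^{12-j} for j = 0..8 gives 790057068555953/819200000000000.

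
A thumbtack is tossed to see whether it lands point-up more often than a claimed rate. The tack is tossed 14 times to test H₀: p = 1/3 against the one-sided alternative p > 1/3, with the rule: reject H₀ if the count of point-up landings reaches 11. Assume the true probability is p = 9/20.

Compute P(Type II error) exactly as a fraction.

A Type II error is failing to reject when Ha holds: with p = 9/20, β = P(S ≤ 10).
Adding the binomial probabilities P(S=0)+…+P(S=10) at p = 9/20 gives 809836111480091663/819200000000000000.

809836111480091663/819200000000000000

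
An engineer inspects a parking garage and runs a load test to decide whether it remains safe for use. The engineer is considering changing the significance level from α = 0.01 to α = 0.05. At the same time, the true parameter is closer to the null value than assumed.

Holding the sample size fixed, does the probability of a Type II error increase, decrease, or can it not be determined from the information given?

The first change alone would make β decrease; the second alone would make β increase. Which effect dominates depends on the magnitudes, which are not given.

Cannot be determined from the information given.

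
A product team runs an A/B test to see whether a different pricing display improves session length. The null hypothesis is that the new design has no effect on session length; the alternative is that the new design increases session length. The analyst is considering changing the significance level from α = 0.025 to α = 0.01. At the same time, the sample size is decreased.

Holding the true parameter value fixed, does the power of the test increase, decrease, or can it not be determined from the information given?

It decreases.

Tightening α shrinks the rejection region. When Ha holds, fewer sample outcomes clear the stricter threshold, so more fall in the acceptance region. A smaller sample increases the standard error, so the sampling distributions under H₀ and Ha overlap more. Both changes push β in the same direction.
Since power = 1 − β and β increases, power decreases.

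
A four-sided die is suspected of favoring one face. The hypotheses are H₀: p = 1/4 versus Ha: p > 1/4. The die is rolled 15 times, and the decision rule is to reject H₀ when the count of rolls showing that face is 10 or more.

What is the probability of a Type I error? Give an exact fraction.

426785/536870912

α = P(reject H₀ | H₀ true) = P(X ≥ 10 | p = 1/4), with X ~ Binomial(15, 1/4).
Adding the binomial terms for j = 10 through 15 with p = 1/4 yields 426785/536870912.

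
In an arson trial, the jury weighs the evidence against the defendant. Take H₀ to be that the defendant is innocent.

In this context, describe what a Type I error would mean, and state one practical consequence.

A Type I error is rejecting H₀ when H₀ is true.
Here that means convicting the defendant when actually the defendant is innocent.

A Type I error would mean concluding that the defendant is guilty when in fact the defendant is innocent. Consequence: an innocent person is convicted and punished.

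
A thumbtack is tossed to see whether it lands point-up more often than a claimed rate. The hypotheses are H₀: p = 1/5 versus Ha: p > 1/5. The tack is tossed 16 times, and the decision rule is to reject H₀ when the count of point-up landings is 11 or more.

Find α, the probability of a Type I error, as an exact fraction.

4976577/152587890625

Under H₀, X ~ Binomial(16, 1/5), and α = P(X ≥ 11).
Summing C(16,j)(1/5)^j(4/5)^{16−j} for j = 11,…,16 gives 4976577/152587890625.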